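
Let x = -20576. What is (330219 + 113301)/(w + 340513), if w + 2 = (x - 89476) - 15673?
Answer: 20160/9763 ≈ 2.0649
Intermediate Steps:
w = -125727 (w = -2 + ((-20576 - 89476) - 15673) = -2 + (-110052 - 15673) = -2 - 125725 = -125727)
(330219 + 113301)/(w + 340513) = (330219 + 113301)/(-125727 + 340513) = 443520/214786 = 443520*(1/214786) = 20160/9763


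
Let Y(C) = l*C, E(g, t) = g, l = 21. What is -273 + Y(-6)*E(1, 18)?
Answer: -399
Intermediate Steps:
Y(C) = 21*C
-273 + Y(-6)*E(1, 18) = -273 + (21*(-6))*1 = -273 - 126*1 = -273 - 126 = -399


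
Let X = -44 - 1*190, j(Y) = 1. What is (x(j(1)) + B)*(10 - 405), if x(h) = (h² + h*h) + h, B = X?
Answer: 91245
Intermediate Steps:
X = -234 (X = -44 - 190 = -234)
B = -234
x(h) = h + 2*h² (x(h) = (h² + h²) + h = 2*h² + h = h + 2*h²)
(x(j(1)) + B)*(10 - 405) = (1*(1 + 2*1) - 234)*(10 - 405) = (1*(1 + 2) - 234)*(-395) = (1*3 - 234)*(-395) = (3 - 234)*(-395) = -231*(-395) = 91245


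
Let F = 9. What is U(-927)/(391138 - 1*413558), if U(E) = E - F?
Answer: 234/5605 ≈ 0.041748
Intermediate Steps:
U(E) = -9 + E (U(E) = E - 1*9 = E - 9 = -9 + E)
U(-927)/(391138 - 1*413558) = (-9 - 927)/(391138 - 1*413558) = -936/(391138 - 413558) = -936/(-22420) = -936*(-1/22420) = 234/5605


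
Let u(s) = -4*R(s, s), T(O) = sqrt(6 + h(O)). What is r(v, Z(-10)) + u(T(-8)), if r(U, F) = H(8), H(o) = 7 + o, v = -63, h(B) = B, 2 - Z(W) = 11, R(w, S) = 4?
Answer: -1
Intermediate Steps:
Z(W) = -9 (Z(W) = 2 - 1*11 = 2 - 11 = -9)
r(U, F) = 15 (r(U, F) = 7 + 8 = 15)
T(O) = sqrt(6 + O)
u(s) = -16 (u(s) = -4*4 = -16)
r(v, Z(-10)) + u(T(-8)) = 15 - 16 = -1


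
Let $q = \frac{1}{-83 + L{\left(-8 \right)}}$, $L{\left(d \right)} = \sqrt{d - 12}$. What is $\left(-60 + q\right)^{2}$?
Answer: $\frac{1195440 \sqrt{5} + 24738361 i}{332 \sqrt{5} + 6869 i} \approx 3601.4 + 0.07769 i$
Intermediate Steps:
$L{\left(d \right)} = \sqrt{-12 + d}$
$q = \frac{1}{-83 + 2 i \sqrt{5}}$ ($q = \frac{1}{-83 + \sqrt{-12 - 8}} = \frac{1}{-83 + \sqrt{-20}} = \frac{1}{-83 + 2 i \sqrt{5}} \approx -0.012013 - 0.00064729 i$)
$\left(-60 + q\right)^{2} = \left(-60 - \left(\frac{83}{6909} + \frac{2 i \sqrt{5}}{6909}\right)\right)^{2} = \left(- \frac{414623}{6909} - \frac{2 i \sqrt{5}}{6909}\right)^{2}$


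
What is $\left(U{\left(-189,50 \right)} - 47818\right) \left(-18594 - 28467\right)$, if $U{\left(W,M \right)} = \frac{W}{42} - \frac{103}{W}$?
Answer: $\frac{4501098051}{2} \approx 2.2505 \cdot 10^{9}$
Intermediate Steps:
$U{\left(W,M \right)} = - \frac{103}{W} + \frac{W}{42}$ ($U{\left(W,M \right)} = W \frac{1}{42} - \frac{103}{W} = \frac{W}{42} - \frac{103}{W} = - \frac{103}{W} + \frac{W}{42}$)
$\left(U{\left(-189,50 \right)} - 47818\right) \left(-18594 - 28467\right) = \left(\left(- \frac{103}{-189} + \frac{1}{42} \left(-189\right)\right) - 47818\right) \left(-18594 - 28467\right) = \left(\left(\left(-103\right) \left(- \frac{1}{189}\right) - \frac{9}{2}\right) - 47818\right) \left(-18594 - 28467\right) = \left(\left(\frac{103}{189} - \frac{9}{2}\right) - 47818\right) \left(-47061\right) = \left(- \frac{1495}{378} - 47818\right) \left(-47061\right) = \left(- \frac{18076699}{378}\right) \left(-47061\right) = \frac{4501098051}{2}$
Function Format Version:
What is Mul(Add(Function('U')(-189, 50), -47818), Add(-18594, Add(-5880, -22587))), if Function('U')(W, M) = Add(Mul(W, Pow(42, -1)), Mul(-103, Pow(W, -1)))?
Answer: Rational(4501098051, 2) ≈ 2.2505e+9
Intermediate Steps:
Function('U')(W, M) = Add(Mul(-103, Pow(W, -1)), Mul(Rational(1, 42), W)) (Function('U')(W, M) = Add(Mul(W, Rational(1, 42)), Mul(-103, Pow(W, -1))) = Add(Mul(Rational(1, 42), W), Mul(-103, Pow(W, -1))) = Add(Mul(-103, Pow(W, -1)), Mul(Rational(1, 42), W)))
Mul(Add(Function('U')(-189, 50), -47818), Add(-18594, Add(-5880, -22587))) = Mul(Add(Add(Mul(-103, Pow(-189, -1)), Mul(Rational(1, 42), -189)), -47818), Add(-18594, Add(-5880, -22587))) = Mul(Add(Add(Mul(-103, Rational(-1, 189)), Rational(-9, 2)), -47818), Add(-18594, -28467)) = Mul(Add(Add(Rational(103, 189), Rational(-9, 2)), -47818), -47061) = Mul(Add(Rational(-1495, 378), -47818), -47061) = Mul(Rational(-18076699, 378), -47061) = Rational(4501098051, 2)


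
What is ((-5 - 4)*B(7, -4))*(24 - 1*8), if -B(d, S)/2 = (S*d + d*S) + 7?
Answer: -14112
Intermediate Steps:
B(d, S) = -14 - 4*S*d (B(d, S) = -2*((S*d + d*S) + 7) = -2*((S*d + S*d) + 7) = -2*(2*S*d + 7) = -2*(7 + 2*S*d) = -14 - 4*S*d)
((-5 - 4)*B(7, -4))*(24 - 1*8) = ((-5 - 4)*(-14 - 4*(-4)*7))*(24 - 1*8) = (-9*(-14 + 112))*(24 - 8) = -9*98*16 = -882*16 = -14112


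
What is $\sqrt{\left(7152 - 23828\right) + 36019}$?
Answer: $29 \sqrt{23} \approx 139.08$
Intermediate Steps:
$\sqrt{\left(7152 - 23828\right) + 36019} = \sqrt{-16676 + 36019} = \sqrt{19343} = 29 \sqrt{23}$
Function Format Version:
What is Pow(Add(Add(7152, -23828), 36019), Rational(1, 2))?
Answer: Mul(29, Pow(23, Rational(1, 2))) ≈ 139.08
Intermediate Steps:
Pow(Add(Add(7152, -23828), 36019), Rational(1, 2)) = Pow(Add(-16676, 36019), Rational(1, 2)) = Pow(19343, Rational(1, 2)) = Mul(29, Pow(23, Rational(1, 2)))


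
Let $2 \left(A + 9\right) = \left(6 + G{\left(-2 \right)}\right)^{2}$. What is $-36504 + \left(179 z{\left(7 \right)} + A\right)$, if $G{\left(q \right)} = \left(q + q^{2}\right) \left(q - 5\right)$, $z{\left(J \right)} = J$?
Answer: $-35228$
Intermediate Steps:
$G{\left(q \right)} = \left(-5 + q\right) \left(q + q^{2}\right)$ ($G{\left(q \right)} = \left(q + q^{2}\right) \left(-5 + q\right) = \left(-5 + q\right) \left(q + q^{2}\right)$)
$A = 23$ ($A = -9 + \frac{\left(6 - 2 \left(-5 + \left(-2\right)^{2} - -8\right)\right)^{2}}{2} = -9 + \frac{\left(6 - 2 \left(-5 + 4 + 8\right)\right)^{2}}{2} = -9 + \frac{\left(6 - 14\right)^{2}}{2} = -9 + \frac{\left(-8\right)^{2}}{2} = -9 + \frac{1}{2} \cdot 64 = -9 + 32 = 23$)
$-36504 + \left(179 z{\left(7 \right)} + A\right) = -36504 + \left(179 \cdot 7 + 23\right) = -36504 + \left(1253 + 23\right) = -36504 + 1276 = -35228$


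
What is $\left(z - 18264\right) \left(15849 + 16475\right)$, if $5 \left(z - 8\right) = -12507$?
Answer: $- \frac{3354810988}{5} \approx -6.7096 \cdot 10^{8}$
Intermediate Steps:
$z = - \frac{12467}{5}$ ($z = 8 + \frac{1}{5} \left(-12507\right) = 8 - \frac{12507}{5} = - \frac{12467}{5} \approx -2493.4$)
$\left(z - 18264\right) \left(15849 + 16475\right) = \left(- \frac{12467}{5} - 18264\right) \left(15849 + 16475\right) = \left(- \frac{103787}{5}\right) 32324 = - \frac{3354810988}{5}$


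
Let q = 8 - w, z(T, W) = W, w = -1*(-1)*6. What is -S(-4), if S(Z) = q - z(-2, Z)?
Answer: -6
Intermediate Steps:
w = 6 (w = 1*6 = 6)
q = 2 (q = 8 - 1*6 = 8 - 6 = 2)
S(Z) = 2 - Z
-S(-4) = -(2 - 1*(-4)) = -(2 + 4) = -1*6 = -6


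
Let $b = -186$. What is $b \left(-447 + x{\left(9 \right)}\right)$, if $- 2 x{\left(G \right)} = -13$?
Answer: $81933$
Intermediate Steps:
$x{\left(G \right)} = \frac{13}{2}$ ($x{\left(G \right)} = \left(- \frac{1}{2}\right) \left(-13\right) = \frac{13}{2}$)
$b \left(-447 + x{\left(9 \right)}\right) = - 186 \left(-447 + \frac{13}{2}\right) = \left(-186\right) \left(- \frac{881}{2}\right) = 81933$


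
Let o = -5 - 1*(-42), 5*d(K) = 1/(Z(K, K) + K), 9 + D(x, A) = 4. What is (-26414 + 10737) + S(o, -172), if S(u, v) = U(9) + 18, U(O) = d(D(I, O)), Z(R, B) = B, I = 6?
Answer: -782951/50 ≈ -15659.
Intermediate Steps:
D(x, A) = -5 (D(x, A) = -9 + 4 = -5)
d(K) = 1/(10*K) (d(K) = 1/(5*(K + K)) = 1/(5*((2*K))) = (1/(2*K))/5 = 1/(10*K))
U(O) = -1/50 (U(O) = (⅒)/(-5) = (⅒)*(-⅕) = -1/50)
o = 37 (o = -5 + 42 = 37)
S(u, v) = 899/50 (S(u, v) = -1/50 + 18 = 899/50)
(-26414 + 10737) + S(o, -172) = (-26414 + 10737) + 899/50 = -15677 + 899/50 = -782951/50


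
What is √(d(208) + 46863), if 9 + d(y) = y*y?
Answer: √90118 ≈ 300.20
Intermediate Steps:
d(y) = -9 + y² (d(y) = -9 + y*y = -9 + y²)
√(d(208) + 46863) = √((-9 + 208²) + 46863) = √((-9 + 43264) + 46863) = √(43255 + 46863) = √90118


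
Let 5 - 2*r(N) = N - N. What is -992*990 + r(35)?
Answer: -1964155/2 ≈ -9.8208e+5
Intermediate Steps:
r(N) = 5/2 (r(N) = 5/2 - (N - N)/2 = 5/2 - ½*0 = 5/2 + 0 = 5/2)
-992*990 + r(35) = -992*990 + 5/2 = -982080 + 5/2 = -1964155/2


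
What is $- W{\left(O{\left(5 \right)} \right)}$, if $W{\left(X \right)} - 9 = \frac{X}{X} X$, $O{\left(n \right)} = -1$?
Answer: $-8$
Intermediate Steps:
$W{\left(X \right)} = 9 + X$ ($W{\left(X \right)} = 9 + \frac{X}{X} X = 9 + 1 X = 9 + X$)
$- W{\left(O{\left(5 \right)} \right)} = - (9 - 1) = \left(-1\right) 8 = -8$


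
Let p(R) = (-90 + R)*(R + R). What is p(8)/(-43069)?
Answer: 1312/43069 ≈ 0.030463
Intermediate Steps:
p(R) = 2*R*(-90 + R) (p(R) = (-90 + R)*(2*R) = 2*R*(-90 + R))
p(8)/(-43069) = (2*8*(-90 + 8))/(-43069) = (2*8*(-82))*(-1/43069) = -1312*(-1/43069) = 1312/43069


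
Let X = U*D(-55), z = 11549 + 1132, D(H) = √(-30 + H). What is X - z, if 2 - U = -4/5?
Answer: -12681 + 14*I*√85/5 ≈ -12681.0 + 25.815*I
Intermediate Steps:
z = 12681
U = 14/5 (U = 2 - (-2)*2/5 = 2 - 1*(-⅘) = 2 + ⅘ = 14/5 ≈ 2.8000)
X = 14*I*√85/5 (X = 14*√(-30 - 55)/5 = 14*√(-85)/5 = 14*(I*√85)/5 = 14*I*√85/5 ≈ 25.815*I)
X - z = 14*I*√85/5 - 1*12681 = 14*I*√85/5 - 12681 = -12681 + 14*I*√85/5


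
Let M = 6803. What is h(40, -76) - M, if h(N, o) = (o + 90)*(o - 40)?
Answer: -8427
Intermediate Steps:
h(N, o) = (-40 + o)*(90 + o) (h(N, o) = (90 + o)*(-40 + o) = (-40 + o)*(90 + o))
h(40, -76) - M = (-3600 + (-76)² + 50*(-76)) - 1*6803 = (-3600 + 5776 - 3800) - 6803 = -1624 - 6803 = -8427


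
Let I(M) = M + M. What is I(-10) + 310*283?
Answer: 87710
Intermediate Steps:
I(M) = 2*M
I(-10) + 310*283 = 2*(-10) + 310*283 = -20 + 87730 = 87710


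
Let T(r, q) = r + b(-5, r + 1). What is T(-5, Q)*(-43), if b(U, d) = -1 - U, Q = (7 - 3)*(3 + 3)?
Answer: 43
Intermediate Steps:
Q = 24 (Q = 4*6 = 24)
T(r, q) = 4 + r (T(r, q) = r + (-1 - 1*(-5)) = r + (-1 + 5) = r + 4 = 4 + r)
T(-5, Q)*(-43) = (4 - 5)*(-43) = -1*(-43) = 43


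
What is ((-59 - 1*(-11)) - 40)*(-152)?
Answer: 13376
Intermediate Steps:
((-59 - 1*(-11)) - 40)*(-152) = ((-59 + 11) - 40)*(-152) = (-48 - 40)*(-152) = -88*(-152) = 13376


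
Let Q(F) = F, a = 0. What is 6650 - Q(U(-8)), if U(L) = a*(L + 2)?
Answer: 6650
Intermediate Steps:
U(L) = 0 (U(L) = 0*(L + 2) = 0*(2 + L) = 0)
6650 - Q(U(-8)) = 6650 - 1*0 = 6650 + 0 = 6650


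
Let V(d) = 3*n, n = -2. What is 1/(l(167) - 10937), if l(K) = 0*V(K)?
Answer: -1/10937 ≈ -9.1433e-5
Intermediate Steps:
V(d) = -6 (V(d) = 3*(-2) = -6)
l(K) = 0 (l(K) = 0*(-6) = 0)
1/(l(167) - 10937) = 1/(0 - 10937) = 1/(-10937) = -1/10937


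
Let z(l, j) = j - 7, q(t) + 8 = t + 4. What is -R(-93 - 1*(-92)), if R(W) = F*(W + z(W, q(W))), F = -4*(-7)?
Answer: 364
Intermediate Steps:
F = 28
q(t) = -4 + t (q(t) = -8 + (t + 4) = -8 + (4 + t) = -4 + t)
z(l, j) = -7 + j
R(W) = -308 + 56*W (R(W) = 28*(W + (-7 + (-4 + W))) = 28*(W + (-11 + W)) = 28*(-11 + 2*W) = -308 + 56*W)
-R(-93 - 1*(-92)) = -(-308 + 56*(-93 - 1*(-92))) = -(-308 + 56*(-93 + 92)) = -(-308 + 56*(-1)) = -(-308 - 56) = -1*(-364) = 364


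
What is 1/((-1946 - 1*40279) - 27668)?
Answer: -1/69893 ≈ -1.4308e-5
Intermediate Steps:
1/((-1946 - 1*40279) - 27668) = 1/((-1946 - 40279) - 27668) = 1/(-42225 - 27668) = 1/(-69893) = -1/69893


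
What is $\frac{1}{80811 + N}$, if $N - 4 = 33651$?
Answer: $\frac{1}{114466} \approx 8.7362 \cdot 10^{-6}$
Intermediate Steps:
$N = 33655$ ($N = 4 + 33651 = 33655$)
$\frac{1}{80811 + N} = \frac{1}{80811 + 33655} = \frac{1}{114466}$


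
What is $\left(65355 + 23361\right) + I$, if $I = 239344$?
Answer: $328060$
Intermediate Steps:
$\left(65355 + 23361\right) + I = \left(65355 + 23361\right) + 239344 = 88716 + 239344 = 328060$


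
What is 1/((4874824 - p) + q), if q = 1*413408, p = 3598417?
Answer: 1/1689815 ≈ 5.9178e-7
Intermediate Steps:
q = 413408
1/((4874824 - p) + q) = 1/((4874824 - 1*3598417) + 413408) = 1/((4874824 - 3598417) + 413408) = 1/(1276407 + 413408) = 1/1689815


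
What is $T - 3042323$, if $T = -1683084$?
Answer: $-4725407$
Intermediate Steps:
$T - 3042323 = -1683084 - 3042323 = -4725407$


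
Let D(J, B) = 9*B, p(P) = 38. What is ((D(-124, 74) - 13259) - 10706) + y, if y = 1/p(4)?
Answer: -885361/38 ≈ -23299.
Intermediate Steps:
y = 1/38 ≈ 0.026316
((D(-124, 74) - 13259) - 10706) + y = ((9*74 - 13259) - 10706) + 1/38 = ((666 - 13259) - 10706) + 1/38 = (-12593 - 10706) + 1/38 = -23299 + 1/38 = -885361/38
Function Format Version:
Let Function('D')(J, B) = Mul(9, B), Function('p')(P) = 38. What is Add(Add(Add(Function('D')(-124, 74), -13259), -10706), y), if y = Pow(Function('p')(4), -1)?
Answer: Rational(-885361, 38) ≈ -23299.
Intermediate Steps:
y = Rational(1, 38) (y = Pow(38, -1) = Rational(1, 38) ≈ 0.026316)
Add(Add(Add(Function('D')(-124, 74), -13259), -10706), y) = Add(Add(Add(Mul(9, 74), -13259), -10706), Rational(1, 38)) = Add(Add(Add(666, -13259), -10706), Rational(1, 38)) = Add(Add(-12593, -10706), Rational(1, 38)) = Add(-23299, Rational(1, 38)) = Rational(-885361, 38)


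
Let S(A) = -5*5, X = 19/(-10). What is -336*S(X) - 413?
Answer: 7987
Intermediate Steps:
X = -19/10 (X = 19*(-⅒) = -19/10 ≈ -1.9000)
S(A) = -25
-336*S(X) - 413 = -336*(-25) - 413 = 8400 - 413 = 7987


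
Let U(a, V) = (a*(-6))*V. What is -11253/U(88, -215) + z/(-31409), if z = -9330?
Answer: 21384731/108046960 ≈ 0.19792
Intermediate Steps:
U(a, V) = -6*V*a (U(a, V) = (-6*a)*V = -6*V*a)
-11253/U(88, -215) + z/(-31409) = -11253/((-6*(-215)*88)) - 9330/(-31409) = -11253/113520 - 9330*(-1/31409) = -11253*1/113520 + 9330/31409 = -341/3440 + 9330/31409 = 21384731/108046960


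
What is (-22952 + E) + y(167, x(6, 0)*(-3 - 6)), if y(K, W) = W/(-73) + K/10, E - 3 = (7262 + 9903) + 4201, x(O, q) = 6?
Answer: -1142859/730 ≈ -1565.6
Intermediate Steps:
E = 21369 (E = 3 + ((7262 + 9903) + 4201) = 3 + (17165 + 4201) = 3 + 21366 = 21369)
y(K, W) = -W/73 + K/10 (y(K, W) = W*(-1/73) + K*(1/10) = -W/73 + K/10)
(-22952 + E) + y(167, x(6, 0)*(-3 - 6)) = (-22952 + 21369) + (-6*(-3 - 6)/73 + (1/10)*167) = -1583 + (-6*(-9)/73 + 167/10) = -1583 + (-1/73*(-54) + 167/10) = -1583 + (54/73 + 167/10) = -1583 + 12731/730 = -1142859/730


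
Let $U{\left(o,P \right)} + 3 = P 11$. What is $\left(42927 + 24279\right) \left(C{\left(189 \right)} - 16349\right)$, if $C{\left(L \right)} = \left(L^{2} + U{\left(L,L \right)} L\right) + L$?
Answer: $27683831550$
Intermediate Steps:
$U{\left(o,P \right)} = -3 + 11 P$ ($U{\left(o,P \right)} = -3 + P 11 = -3 + 11 P$)
$C{\left(L \right)} = L + L^{2} + L \left(-3 + 11 L\right)$ ($C{\left(L \right)} = \left(L^{2} + \left(-3 + 11 L\right) L\right) + L = \left(L^{2} + L \left(-3 + 11 L\right)\right) + L = L + L^{2} + L \left(-3 + 11 L\right)$)
$\left(42927 + 24279\right) \left(C{\left(189 \right)} - 16349\right) = \left(42927 + 24279\right) \left(2 \cdot 189 \left(-1 + 6 \cdot 189\right) - 16349\right) = 67206 \left(2 \cdot 189 \left(-1 + 1134\right) - 16349\right) = 67206 \left(2 \cdot 189 \cdot 1133 - 16349\right) = 67206 \left(428274 - 16349\right) = 67206 \cdot 411925 = 27683831550$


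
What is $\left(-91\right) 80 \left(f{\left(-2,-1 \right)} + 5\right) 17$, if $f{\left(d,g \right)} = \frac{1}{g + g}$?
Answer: $-556920$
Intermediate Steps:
$f{\left(d,g \right)} = \frac{1}{2 g}$
$\left(-91\right) 80 \left(f{\left(-2,-1 \right)} + 5\right) 17 = \left(-91\right) 80 \left(\frac{1}{2 \left(-1\right)} + 5\right) 17 = - 7280 \left(\frac{1}{2} \left(-1\right) + 5\right) 17 = - 7280 \left(- \frac{1}{2} + 5\right) 17 = - 7280 \cdot \frac{9}{2} \cdot 17 = \left(-7280\right) \frac{153}{2} = -556920$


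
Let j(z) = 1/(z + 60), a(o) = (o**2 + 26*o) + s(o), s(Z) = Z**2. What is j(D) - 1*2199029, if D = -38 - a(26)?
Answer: -4411252175/2006 ≈ -2.1990e+6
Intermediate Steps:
a(o) = 2*o**2 + 26*o (a(o) = (o**2 + 26*o) + o**2 = 2*o**2 + 26*o)
D = -2066 (D = -38 - 2*26*(13 + 26) = -38 - 2*26*39 = -38 - 1*2028 = -38 - 2028 = -2066)
j(z) = 1/(60 + z)
j(D) - 1*2199029 = 1/(60 - 2066) - 1*2199029 = 1/(-2006) - 2199029 = -1/2006 - 2199029 = -4411252175/2006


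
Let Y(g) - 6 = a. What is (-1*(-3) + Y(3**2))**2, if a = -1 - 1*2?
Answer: 36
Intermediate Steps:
a = -3 (a = -1 - 2 = -3)
Y(g) = 3 (Y(g) = 6 - 3 = 3)
(-1*(-3) + Y(3**2))**2 = (-1*(-3) + 3)**2 = (3 + 3)**2 = 6**2 = 36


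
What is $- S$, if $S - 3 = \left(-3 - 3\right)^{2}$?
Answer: $-39$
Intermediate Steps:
$S = 39$ ($S = 3 + \left(-3 - 3\right)^{2} = 3 + \left(-6\right)^{2} = 3 + 36 = 39$)
$- S = \left(-1\right) 39 = -39$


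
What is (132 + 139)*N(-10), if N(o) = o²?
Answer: 27100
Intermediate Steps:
(132 + 139)*N(-10) = (132 + 139)*(-10)² = 271*100 = 27100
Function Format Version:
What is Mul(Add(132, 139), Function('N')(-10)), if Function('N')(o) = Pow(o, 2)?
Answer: 27100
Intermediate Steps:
Mul(Add(132, 139), Function('N')(-10)) = Mul(Add(132, 139), Pow(-10, 2)) = Mul(271, 100) = 27100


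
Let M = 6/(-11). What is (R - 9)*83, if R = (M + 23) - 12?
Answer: 1328/11 ≈ 120.73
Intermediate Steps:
M = -6/11 (M = 6*(-1/11) = -6/11 ≈ -0.54545)
R = 115/11 (R = (-6/11 + 23) - 12 = 247/11 - 12 = 115/11 ≈ 10.455)
(R - 9)*83 = (115/11 - 9)*83 = (16/11)*83 = 1328/11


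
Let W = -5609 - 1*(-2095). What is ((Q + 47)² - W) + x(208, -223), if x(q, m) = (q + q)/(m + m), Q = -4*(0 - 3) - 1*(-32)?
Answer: 2630077/223 ≈ 11794.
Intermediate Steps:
Q = 44 (Q = -4*(-3) + 32 = 12 + 32 = 44)
W = -3514 (W = -5609 + 2095 = -3514)
x(q, m) = q/m (x(q, m) = (2*q)/((2*m)) = (2*q)*(1/(2*m)) = q/m)
((Q + 47)² - W) + x(208, -223) = ((44 + 47)² - 1*(-3514)) + 208/(-223) = (91² + 3514) + 208*(-1/223) = (8281 + 3514) - 208/223 = 11795 - 208/223 = 2630077/223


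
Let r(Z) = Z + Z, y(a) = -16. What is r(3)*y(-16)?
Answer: -96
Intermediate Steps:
r(Z) = 2*Z
r(3)*y(-16) = (2*3)*(-16) = 6*(-16) = -96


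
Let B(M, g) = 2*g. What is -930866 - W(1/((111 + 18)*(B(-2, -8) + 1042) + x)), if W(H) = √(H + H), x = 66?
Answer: -930866 - √66210/66210 ≈ -9.3087e+5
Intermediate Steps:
W(H) = √2*√H (W(H) = √(2*H) = √2*√H)
-930866 - W(1/((111 + 18)*(B(-2, -8) + 1042) + x)) = -930866 - √2*√(1/((111 + 18)*(2*(-8) + 1042) + 66)) = -930866 - √2*√(1/(129*(-16 + 1042) + 66)) = -930866 - √2*√(1/(129*1026 + 66)) = -930866 - √2*√(1/(132354 + 66)) = -930866 - √2*√(1/132420) = -930866 - √2*√33105/66210 = -930866 - √66210/66210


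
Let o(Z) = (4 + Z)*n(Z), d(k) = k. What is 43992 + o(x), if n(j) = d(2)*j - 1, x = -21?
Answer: 44723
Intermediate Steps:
n(j) = -1 + 2*j (n(j) = 2*j - 1 = -1 + 2*j)
o(Z) = (-1 + 2*Z)*(4 + Z) (o(Z) = (4 + Z)*(-1 + 2*Z) = (-1 + 2*Z)*(4 + Z))
43992 + o(x) = 43992 + (-1 + 2*(-21))*(4 - 21) = 43992 + (-1 - 42)*(-17) = 43992 - 43*(-17) = 43992 + 731 = 44723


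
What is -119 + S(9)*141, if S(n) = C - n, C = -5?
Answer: -2093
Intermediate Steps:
S(n) = -5 - n
-119 + S(9)*141 = -119 + (-5 - 1*9)*141 = -119 + (-5 - 9)*141 = -119 - 14*141 = -119 - 1974 = -2093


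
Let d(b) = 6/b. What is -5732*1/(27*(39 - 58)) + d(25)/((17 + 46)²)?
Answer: 7021738/628425 ≈ 11.174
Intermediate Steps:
-5732*1/(27*(39 - 58)) + d(25)/((17 + 46)²) = -5732*1/(27*(39 - 58)) + (6/25)/((17 + 46)²) = -5732/((-19*27)) + (6*(1/25))/(63²) = -5732/(-513) + (6/25)/3969 = -5732*(-1/513) + (6/25)*(1/3969) = 5732/513 + 2/33075 = 7021738/628425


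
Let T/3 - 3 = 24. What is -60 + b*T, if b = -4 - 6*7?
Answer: -3786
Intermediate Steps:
T = 81 (T = 9 + 3*24 = 9 + 72 = 81)
b = -46 (b = -4 - 42 = -46)
-60 + b*T = -60 - 46*81 = -60 - 3726 = -3786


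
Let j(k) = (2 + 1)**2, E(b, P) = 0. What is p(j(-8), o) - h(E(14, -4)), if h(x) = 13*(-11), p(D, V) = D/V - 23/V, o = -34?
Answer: 2438/17 ≈ 143.41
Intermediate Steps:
j(k) = 9 (j(k) = 3**2 = 9)
p(D, V) = -23/V + D/V
h(x) = -143
p(j(-8), o) - h(E(14, -4)) = (-23 + 9)/(-34) - 1*(-143) = -1/34*(-14) + 143 = 7/17 + 143 = 2438/17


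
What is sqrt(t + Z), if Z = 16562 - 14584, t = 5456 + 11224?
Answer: sqrt(18658) ≈ 136.59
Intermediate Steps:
t = 16680
Z = 1978
sqrt(t + Z) = sqrt(16680 + 1978) = sqrt(18658)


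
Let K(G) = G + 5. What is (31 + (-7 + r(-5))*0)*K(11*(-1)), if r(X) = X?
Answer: -186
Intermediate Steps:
K(G) = 5 + G
(31 + (-7 + r(-5))*0)*K(11*(-1)) = (31 + (-7 - 5)*0)*(5 + 11*(-1)) = (31 - 12*0)*(5 - 11) = (31 + 0)*(-6) = 31*(-6) = -186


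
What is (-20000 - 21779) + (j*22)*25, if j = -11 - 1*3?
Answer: -49479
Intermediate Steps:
j = -14 (j = -11 - 3 = -14)
(-20000 - 21779) + (j*22)*25 = (-20000 - 21779) - 14*22*25 = -41779 - 308*25 = -41779 - 7700 = -49479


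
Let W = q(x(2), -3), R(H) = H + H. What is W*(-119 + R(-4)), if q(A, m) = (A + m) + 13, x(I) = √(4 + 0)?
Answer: -1524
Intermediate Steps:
x(I) = 2 (x(I) = √4 = 2)
q(A, m) = 13 + A + m
R(H) = 2*H
W = 12 (W = 13 + 2 - 3 = 12)
W*(-119 + R(-4)) = 12*(-119 + 2*(-4)) = 12*(-119 - 8) = 12*(-127) = -1524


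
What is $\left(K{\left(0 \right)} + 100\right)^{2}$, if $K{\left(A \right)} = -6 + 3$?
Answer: $9409$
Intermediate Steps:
$K{\left(A \right)} = -3$
$\left(K{\left(0 \right)} + 100\right)^{2} = \left(-3 + 100\right)^{2} = 97^{2} = 9409$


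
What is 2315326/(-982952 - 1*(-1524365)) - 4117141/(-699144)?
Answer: 1282606647059/126175216824 ≈ 10.165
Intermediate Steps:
2315326/(-982952 - 1*(-1524365)) - 4117141/(-699144) = 2315326/(-982952 + 1524365) - 4117141*(-1/699144) = 2315326/541413 + 4117141/699144 = 1282606647059/126175216824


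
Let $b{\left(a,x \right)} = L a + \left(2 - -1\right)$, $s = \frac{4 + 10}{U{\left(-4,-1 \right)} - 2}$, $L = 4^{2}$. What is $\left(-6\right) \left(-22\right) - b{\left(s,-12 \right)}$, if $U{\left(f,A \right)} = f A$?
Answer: $17$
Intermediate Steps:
$U{\left(f,A \right)} = A f$
$L = 16$
$s = 7$ ($s = \frac{4 + 10}{\left(-1\right) \left(-4\right) - 2} = \frac{14}{4 - 2} = \frac{14}{2} = 14 \cdot \frac{1}{2} = 7$)
$b{\left(a,x \right)} = 3 + 16 a$ ($b{\left(a,x \right)} = 16 a + \left(2 - -1\right) = 16 a + \left(2 + 1\right) = 16 a + 3 = 3 + 16 a$)
$\left(-6\right) \left(-22\right) - b{\left(s,-12 \right)} = \left(-6\right) \left(-22\right) - \left(3 + 16 \cdot 7\right) = 132 - \left(3 + 112\right) = 132 - 115 = 17$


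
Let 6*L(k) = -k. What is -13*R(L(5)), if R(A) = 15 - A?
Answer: -1235/6 ≈ -205.83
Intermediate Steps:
L(k) = -k/6 (L(k) = (-k)/6 = -k/6)
-13*R(L(5)) = -13*(15 - (-1)*5/6) = -13*(15 - 1*(-5/6)) = -13*(15 + 5/6) = -13*95/6 = -1235/6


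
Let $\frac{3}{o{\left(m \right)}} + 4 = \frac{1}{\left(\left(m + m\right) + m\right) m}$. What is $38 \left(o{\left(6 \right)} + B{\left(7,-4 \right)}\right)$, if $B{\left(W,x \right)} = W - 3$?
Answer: $\frac{53200}{431} \approx 123.43$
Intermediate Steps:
$o{\left(m \right)} = \frac{3}{-4 + \frac{1}{3 m^{2}}}$ ($o{\left(m \right)} = \frac{3}{-4 + \frac{1}{\left(\left(m + m\right) + m\right) m}} = \frac{3}{-4 + \frac{1}{\left(2 m + m\right) m}} = \frac{3}{-4 + \frac{1}{3 m m}} = \frac{3}{-4 + \frac{\frac{1}{3} \frac{1}{m}}{m}} = \frac{3}{-4 + \frac{1}{3 m^{2}}}$)
$B{\left(W,x \right)} = -3 + W$
$38 \left(o{\left(6 \right)} + B{\left(7,-4 \right)}\right) = 38 \left(- \frac{9 \cdot 6^{2}}{-1 + 12 \cdot 6^{2}} + \left(-3 + 7\right)\right) = 38 \left(\left(-9\right) 36 \frac{1}{-1 + 12 \cdot 36} + 4\right) = 38 \left(\left(-9\right) 36 \frac{1}{-1 + 432} + 4\right) = 38 \left(\left(-9\right) 36 \cdot \frac{1}{431} + 4\right) = 38 \left(- \frac{324}{431} + 4\right) = 38 \cdot \frac{1400}{431} = \frac{53200}{431}$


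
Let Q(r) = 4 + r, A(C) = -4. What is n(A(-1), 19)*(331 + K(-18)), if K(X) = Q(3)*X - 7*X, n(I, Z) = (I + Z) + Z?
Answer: 11254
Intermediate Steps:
n(I, Z) = I + 2*Z
K(X) = 0 (K(X) = (4 + 3)*X - 7*X = 7*X - 7*X = 0)
n(A(-1), 19)*(331 + K(-18)) = (-4 + 2*19)*(331 + 0) = (-4 + 38)*331 = 34*331 = 11254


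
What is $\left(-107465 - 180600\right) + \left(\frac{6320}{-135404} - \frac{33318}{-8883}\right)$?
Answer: $- \frac{3208132603321}{11136979} \approx -2.8806 \cdot 10^{5}$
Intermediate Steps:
$\left(-107465 - 180600\right) + \left(\frac{6320}{-135404} - \frac{33318}{-8883}\right) = -288065 + \left(6320 \left(- \frac{1}{135404}\right) - - \frac{1234}{329}\right) = -288065 + \left(- \frac{1580}{33851} + \frac{1234}{329}\right) = -288065 + \frac{41252314}{11136979} = - \frac{3208132603321}{11136979}$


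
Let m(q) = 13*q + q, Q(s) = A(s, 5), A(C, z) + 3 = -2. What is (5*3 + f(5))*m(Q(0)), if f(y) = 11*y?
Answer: -4900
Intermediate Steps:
A(C, z) = -5 (A(C, z) = -3 - 2 = -5)
Q(s) = -5
m(q) = 14*q
(5*3 + f(5))*m(Q(0)) = (5*3 + 11*5)*(14*(-5)) = (15 + 55)*(-70) = 70*(-70) = -4900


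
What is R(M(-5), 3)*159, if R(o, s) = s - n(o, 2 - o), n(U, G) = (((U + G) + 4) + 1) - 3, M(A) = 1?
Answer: -159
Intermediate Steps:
n(U, G) = 2 + G + U (n(U, G) = (((G + U) + 4) + 1) - 3 = ((4 + G + U) + 1) - 3 = (5 + G + U) - 3 = 2 + G + U)
R(o, s) = -4 + s (R(o, s) = s - (2 + (2 - o) + o) = s - 1*4 = s - 4 = -4 + s)
R(M(-5), 3)*159 = (-4 + 3)*159 = -1*159 = -159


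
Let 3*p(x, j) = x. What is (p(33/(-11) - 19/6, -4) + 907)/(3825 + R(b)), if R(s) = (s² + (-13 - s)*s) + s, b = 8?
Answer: 16289/67122 ≈ 0.24268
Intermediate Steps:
p(x, j) = x/3
R(s) = s + s² + s*(-13 - s) (R(s) = (s² + s*(-13 - s)) + s = s + s² + s*(-13 - s))
(p(33/(-11) - 19/6, -4) + 907)/(3825 + R(b)) = ((33/(-11) - 19/6)/3 + 907)/(3825 - 12*8) = ((33*(-1/11) - 19*⅙)/3 + 907)/(3825 - 96) = ((-3 - 19/6)/3 + 907)/3729 = ((⅓)*(-37/6) + 907)*(1/3729) = (-37/18 + 907)*(1/3729) = (16289/18)*(1/3729) = 16289/67122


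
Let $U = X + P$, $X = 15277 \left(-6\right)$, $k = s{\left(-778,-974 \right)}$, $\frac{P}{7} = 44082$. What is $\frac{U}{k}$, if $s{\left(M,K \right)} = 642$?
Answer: $\frac{36152}{107} \approx 337.87$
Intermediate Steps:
$P = 308574$ ($P = 7 \cdot 44082 = 308574$)
$k = 642$
$X = -91662$
$U = 216912$ ($U = -91662 + 308574 = 216912$)
$\frac{U}{k} = \frac{216912}{642} = 216912 \cdot \frac{1}{642} = \frac{36152}{107}$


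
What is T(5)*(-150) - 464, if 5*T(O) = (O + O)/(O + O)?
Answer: -494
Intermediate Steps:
T(O) = 1/5 (T(O) = ((O + O)/(O + O))/5 = ((2*O)/((2*O)))/5 = ((2*O)*(1/(2*O)))/5 = (1/5)*1 = 1/5)
T(5)*(-150) - 464 = (1/5)*(-150) - 464 = -30 - 464 = -494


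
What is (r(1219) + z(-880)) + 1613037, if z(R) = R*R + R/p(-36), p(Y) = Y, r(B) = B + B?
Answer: 21509095/9 ≈ 2.3899e+6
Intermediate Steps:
r(B) = 2*B
z(R) = R**2 - R/36 (z(R) = R*R + R/(-36) = R**2 + R*(-1/36) = R**2 - R/36)
(r(1219) + z(-880)) + 1613037 = (2*1219 - 880*(-1/36 - 880)) + 1613037 = (2438 - 880*(-31681/36)) + 1613037 = (2438 + 6969820/9) + 1613037 = 6991762/9 + 1613037 = 21509095/9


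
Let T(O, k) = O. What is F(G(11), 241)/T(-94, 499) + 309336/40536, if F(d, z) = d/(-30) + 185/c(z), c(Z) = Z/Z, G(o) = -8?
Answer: 1497751/264610 ≈ 5.6602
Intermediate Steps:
c(Z) = 1
F(d, z) = 185 - d/30 (F(d, z) = d/(-30) + 185/1 = d*(-1/30) + 185*1 = -d/30 + 185 = 185 - d/30)
F(G(11), 241)/T(-94, 499) + 309336/40536 = (185 - 1/30*(-8))/(-94) + 309336/40536 = (185 + 4/15)*(-1/94) + 309336*(1/40536) = (2779/15)*(-1/94) + 12889/1689 = -2779/1410 + 12889/1689 = 1497751/264610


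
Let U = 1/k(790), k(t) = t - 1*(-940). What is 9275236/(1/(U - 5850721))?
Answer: -46940797604422322/865 ≈ -5.4267e+13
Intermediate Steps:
k(t) = 940 + t (k(t) = t + 940 = 940 + t)
U = 1/1730 (U = 1/(940 + 790) = 1/1730 ≈ 0.00057803)
9275236/(1/(U - 5850721)) = 9275236/(1/(1/1730 - 5850721)) = 9275236/(1/(-10121747329/1730)) = 9275236/(-1730/10121747329) = 9275236*(-10121747329/1730) = -46940797604422322/865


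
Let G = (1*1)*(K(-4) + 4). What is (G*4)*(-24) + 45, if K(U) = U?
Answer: 45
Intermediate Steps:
G = 0 (G = (1*1)*(-4 + 4) = 1*0 = 0)
(G*4)*(-24) + 45 = (0*4)*(-24) + 45 = 0*(-24) + 45 = 0 + 45 = 45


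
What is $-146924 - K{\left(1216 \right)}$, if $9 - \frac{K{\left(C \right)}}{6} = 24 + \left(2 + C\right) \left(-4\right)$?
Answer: $-176066$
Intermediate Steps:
$K{\left(C \right)} = -42 + 24 C$ ($K{\left(C \right)} = 54 - 6 \left(24 + \left(2 + C\right) \left(-4\right)\right) = 54 - 6 \left(24 - \left(8 + 4 C\right)\right) = 54 - 6 \left(16 - 4 C\right) = 54 + \left(-96 + 24 C\right) = -42 + 24 C$)
$-146924 - K{\left(1216 \right)} = -146924 - \left(-42 + 24 \cdot 1216\right) = -146924 - \left(-42 + 29184\right) = -146924 - 29142 = -176066$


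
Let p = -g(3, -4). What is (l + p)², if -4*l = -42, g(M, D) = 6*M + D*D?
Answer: 2209/4 ≈ 552.25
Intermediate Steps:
g(M, D) = D² + 6*M (g(M, D) = 6*M + D² = D² + 6*M)
l = 21/2 (l = -¼*(-42) = 21/2 ≈ 10.500)
p = -34 (p = -((-4)² + 6*3) = -(16 + 18) = -1*34 = -34)
(l + p)² = (21/2 - 34)² = (-47/2)² = 2209/4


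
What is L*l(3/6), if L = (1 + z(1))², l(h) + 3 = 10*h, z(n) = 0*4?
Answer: 2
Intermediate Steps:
z(n) = 0
l(h) = -3 + 10*h
L = 1 (L = (1 + 0)² = 1² = 1)
L*l(3/6) = 1*(-3 + 10*(3/6)) = 1*(-3 + 10*(3*(⅙))) = 1*(-3 + 10*(½)) = 1*(-3 + 5) = 1*2 = 2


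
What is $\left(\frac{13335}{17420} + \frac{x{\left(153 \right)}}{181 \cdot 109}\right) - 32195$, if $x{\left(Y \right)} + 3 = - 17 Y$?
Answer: $- \frac{2212906695113}{68735836} \approx -32194.0$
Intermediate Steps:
$x{\left(Y \right)} = -3 - 17 Y$
$\left(\frac{13335}{17420} + \frac{x{\left(153 \right)}}{181 \cdot 109}\right) - 32195 = \left(\frac{13335}{17420} + \frac{-3 - 2601}{181 \cdot 109}\right) - 32195 = \left(13335 \cdot \frac{1}{17420} + \frac{-3 - 2601}{19729}\right) - 32195 = \left(\frac{2667}{3484} - \frac{2604}{19729}\right) - 32195 = \frac{43544907}{68735836} - 32195 = - \frac{2212906695113}{68735836}$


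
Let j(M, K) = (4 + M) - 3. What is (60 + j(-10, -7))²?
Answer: 2601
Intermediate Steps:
j(M, K) = 1 + M
(60 + j(-10, -7))² = (60 + (1 - 10))² = (60 - 9)² = 51² = 2601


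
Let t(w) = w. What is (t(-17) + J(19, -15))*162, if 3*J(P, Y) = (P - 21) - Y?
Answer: -2052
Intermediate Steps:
J(P, Y) = -7 - Y/3 + P/3 (J(P, Y) = ((P - 21) - Y)/3 = ((-21 + P) - Y)/3 = (-21 + P - Y)/3 = -7 - Y/3 + P/3)
(t(-17) + J(19, -15))*162 = (-17 + (-7 - 1/3*(-15) + (1/3)*19))*162 = (-17 + (-7 + 5 + 19/3))*162 = (-17 + 13/3)*162 = -38/3*162 = -2052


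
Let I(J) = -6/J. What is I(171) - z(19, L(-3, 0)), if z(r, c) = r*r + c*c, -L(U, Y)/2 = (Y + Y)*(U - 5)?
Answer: -20579/57 ≈ -361.04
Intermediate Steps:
L(U, Y) = -4*Y*(-5 + U) (L(U, Y) = -2*(Y + Y)*(U - 5) = -2*2*Y*(-5 + U) = -4*Y*(-5 + U))
z(r, c) = c**2 + r**2 (z(r, c) = r**2 + c**2 = c**2 + r**2)
I(171) - z(19, L(-3, 0)) = -6/171 - ((4*0*(5 - 1*(-3)))**2 + 19**2) = -6*1/171 - ((4*0*(5 + 3))**2 + 361) = -2/57 - ((4*0*8)**2 + 361) = -2/57 - (0**2 + 361) = -2/57 - (0 + 361) = -2/57 - 1*361 = -2/57 - 361 = -20579/57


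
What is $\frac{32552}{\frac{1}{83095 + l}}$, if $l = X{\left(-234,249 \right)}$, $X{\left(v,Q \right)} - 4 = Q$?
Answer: $2713144096$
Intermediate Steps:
$X{\left(v,Q \right)} = 4 + Q$
$l = 253$ ($l = 4 + 249 = 253$)
$\frac{32552}{\frac{1}{83095 + l}} = \frac{32552}{\frac{1}{83095 + 253}} = \frac{32552}{\frac{1}{83348}} = 32552 \frac{1}{\frac{1}{83348}} = 32552 \cdot 83348 = 2713144096$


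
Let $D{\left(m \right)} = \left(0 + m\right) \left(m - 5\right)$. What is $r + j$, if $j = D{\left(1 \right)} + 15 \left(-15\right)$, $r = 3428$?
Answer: $3199$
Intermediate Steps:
$D{\left(m \right)} = m \left(-5 + m\right)$
$j = -229$ ($j = 1 \left(-5 + 1\right) + 15 \left(-15\right) = 1 \left(-4\right) - 225 = -4 - 225 = -229$)
$r + j = 3428 - 229 = 3199$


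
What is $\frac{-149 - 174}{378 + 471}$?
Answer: $- \frac{323}{849} \approx -0.38045$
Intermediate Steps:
$\frac{-149 - 174}{378 + 471} = - \frac{323}{849}$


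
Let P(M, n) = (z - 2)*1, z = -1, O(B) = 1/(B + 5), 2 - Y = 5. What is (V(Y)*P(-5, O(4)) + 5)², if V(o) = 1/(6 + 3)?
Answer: 196/9 ≈ 21.778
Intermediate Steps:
Y = -3 (Y = 2 - 1*5 = 2 - 5 = -3)
O(B) = 1/(5 + B)
P(M, n) = -3 (P(M, n) = (-1 - 2)*1 = -3*1 = -3)
V(o) = ⅑ (V(o) = 1/9 = ⅑)
(V(Y)*P(-5, O(4)) + 5)² = ((⅑)*(-3) + 5)² = (-⅓ + 5)² = (14/3)² = 196/9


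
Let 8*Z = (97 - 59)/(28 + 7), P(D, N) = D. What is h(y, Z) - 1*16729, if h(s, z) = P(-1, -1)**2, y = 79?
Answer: -16728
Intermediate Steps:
Z = 19/140 (Z = ((97 - 59)/(28 + 7))/8 = (38/35)/8 = (38*(1/35))/8 = (1/8)*(38/35) = 19/140 ≈ 0.13571)
h(s, z) = 1 (h(s, z) = (-1)**2 = 1)
h(y, Z) - 1*16729 = 1 - 1*16729 = 1 - 16729 = -16728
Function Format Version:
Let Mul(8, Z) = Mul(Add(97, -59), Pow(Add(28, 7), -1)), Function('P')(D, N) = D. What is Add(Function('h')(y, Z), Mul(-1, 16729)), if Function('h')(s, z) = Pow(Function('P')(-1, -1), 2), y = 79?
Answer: -16728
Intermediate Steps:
Z = Rational(19, 140) (Z = Mul(Rational(1, 8), Mul(Add(97, -59), Pow(Add(28, 7), -1))) = Mul(Rational(1, 8), Mul(38, Pow(35, -1))) = Mul(Rational(1, 8), Mul(38, Rational(1, 35))) = Mul(Rational(1, 8), Rational(38, 35)) = Rational(19, 140) ≈ 0.13571)
Function('h')(s, z) = 1 (Function('h')(s, z) = Pow(-1, 2) = 1)
Add(Function('h')(y, Z), Mul(-1, 16729)) = Add(1, Mul(-1, 16729)) = Add(1, -16729) = -16728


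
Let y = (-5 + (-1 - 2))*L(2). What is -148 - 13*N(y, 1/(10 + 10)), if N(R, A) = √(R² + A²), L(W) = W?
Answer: -148 - 13*√102401/20 ≈ -356.00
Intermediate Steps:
y = -16 (y = (-5 + (-1 - 2))*2 = (-5 - 3)*2 = -8*2 = -16)
N(R, A) = √(A² + R²)
-148 - 13*N(y, 1/(10 + 10)) = -148 - 13*√((1/(10 + 10))² + (-16)²) = -148 - 13*√((1/20)² + 256) = -148 - 13*√(1/400 + 256) = -148 - 13*√102401/20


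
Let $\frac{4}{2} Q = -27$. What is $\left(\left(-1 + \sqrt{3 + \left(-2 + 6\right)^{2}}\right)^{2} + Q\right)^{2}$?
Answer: $\frac{473}{4} - 26 \sqrt{19} \approx 4.9186$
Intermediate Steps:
$Q = - \frac{27}{2}$ ($Q = \frac{1}{2} \left(-27\right) = - \frac{27}{2} \approx -13.5$)
$\left(\left(-1 + \sqrt{3 + \left(-2 + 6\right)^{2}}\right)^{2} + Q\right)^{2} = \left(\left(-1 + \sqrt{3 + \left(-2 + 6\right)^{2}}\right)^{2} - \frac{27}{2}\right)^{2} = \left(\left(-1 + \sqrt{3 + 4^{2}}\right)^{2} - \frac{27}{2}\right)^{2} = \left(\left(-1 + \sqrt{3 + 16}\right)^{2} - \frac{27}{2}\right)^{2} = \left(\left(-1 + \sqrt{19}\right)^{2} - \frac{27}{2}\right)^{2} = \left(- \frac{27}{2} + \left(-1 + \sqrt{19}\right)^{2}\right)^{2}$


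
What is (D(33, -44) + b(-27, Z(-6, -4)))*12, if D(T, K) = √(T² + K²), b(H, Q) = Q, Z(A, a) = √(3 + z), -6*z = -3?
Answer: 660 + 6*√14 ≈ 682.45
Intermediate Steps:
z = ½ (z = -⅙*(-3) = ½ ≈ 0.50000)
Z(A, a) = √14/2 (Z(A, a) = √(3 + ½) = √(7/2) = √14/2)
D(T, K) = √(K² + T²)
(D(33, -44) + b(-27, Z(-6, -4)))*12 = (√((-44)² + 33²) + √14/2)*12 = (√(1936 + 1089) + √14/2)*12 = (√3025 + √14/2)*12 = (55 + √14/2)*12 = 660 + 6*√14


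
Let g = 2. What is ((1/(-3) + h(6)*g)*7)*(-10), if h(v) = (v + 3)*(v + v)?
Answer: -45290/3 ≈ -15097.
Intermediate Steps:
h(v) = 2*v*(3 + v) (h(v) = (3 + v)*(2*v) = 2*v*(3 + v))
((1/(-3) + h(6)*g)*7)*(-10) = ((1/(-3) + (2*6*(3 + 6))*2)*7)*(-10) = ((-1/3 + (2*6*9)*2)*7)*(-10) = ((-1/3 + 108*2)*7)*(-10) = ((-1/3 + 216)*7)*(-10) = ((647/3)*7)*(-10) = (4529/3)*(-10) = -45290/3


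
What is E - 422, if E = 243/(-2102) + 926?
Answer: 1059165/2102 ≈ 503.88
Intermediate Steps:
E = 1946209/2102 (E = 243*(-1/2102) + 926 = -243/2102 + 926 = 1946209/2102 ≈ 925.88)
E - 422 = 1946209/2102 - 422 = 1059165/2102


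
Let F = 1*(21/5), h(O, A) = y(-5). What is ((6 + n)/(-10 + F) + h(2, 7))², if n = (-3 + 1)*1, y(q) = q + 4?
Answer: 2401/841 ≈ 2.8549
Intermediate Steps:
y(q) = 4 + q
h(O, A) = -1 (h(O, A) = 4 - 5 = -1)
F = 21/5 (F = 1*(21*(⅕)) = 1*(21/5) = 21/5 ≈ 4.2000)
n = -2 (n = -2*1 = -2)
((6 + n)/(-10 + F) + h(2, 7))² = ((6 - 2)/(-10 + 21/5) - 1)² = (4/(-29/5) - 1)² = (4*(-5/29) - 1)² = (-20/29 - 1)² = (-49/29)² = 2401/841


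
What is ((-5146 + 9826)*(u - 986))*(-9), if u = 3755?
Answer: -116630280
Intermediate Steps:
((-5146 + 9826)*(u - 986))*(-9) = ((-5146 + 9826)*(3755 - 986))*(-9) = (4680*2769)*(-9) = 12958920*(-9) = -116630280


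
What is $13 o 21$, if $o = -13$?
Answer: $-3549$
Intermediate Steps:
$13 o 21 = 13 \left(-13\right) 21 = \left(-169\right) 21 = -3549$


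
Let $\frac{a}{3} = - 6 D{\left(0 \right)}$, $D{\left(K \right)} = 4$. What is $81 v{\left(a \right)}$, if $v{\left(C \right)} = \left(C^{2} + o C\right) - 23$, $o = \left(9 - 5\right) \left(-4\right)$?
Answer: $511353$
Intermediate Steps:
$o = -16$ ($o = 4 \left(-4\right) = -16$)
$a = -72$ ($a = 3 \left(\left(-6\right) 4\right) = 3 \left(-24\right) = -72$)
$v{\left(C \right)} = -23 + C^{2} - 16 C$ ($v{\left(C \right)} = \left(C^{2} - 16 C\right) - 23 = -23 + C^{2} - 16 C$)
$81 v{\left(a \right)} = 81 \left(-23 + \left(-72\right)^{2} - -1152\right) = 81 \left(-23 + 5184 + 1152\right) = 81 \cdot 6313 = 511353$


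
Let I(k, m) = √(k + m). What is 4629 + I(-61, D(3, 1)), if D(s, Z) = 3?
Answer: 4629 + I*√58 ≈ 4629.0 + 7.6158*I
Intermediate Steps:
4629 + I(-61, D(3, 1)) = 4629 + √(-61 + 3) = 4629 + √(-58) = 4629 + I*√58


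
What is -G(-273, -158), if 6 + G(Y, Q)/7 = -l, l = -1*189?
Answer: -1281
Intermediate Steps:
l = -189
G(Y, Q) = 1281 (G(Y, Q) = -42 + 7*(-1*(-189)) = -42 + 7*189 = -42 + 1323 = 1281)
-G(-273, -158) = -1*1281 = -1281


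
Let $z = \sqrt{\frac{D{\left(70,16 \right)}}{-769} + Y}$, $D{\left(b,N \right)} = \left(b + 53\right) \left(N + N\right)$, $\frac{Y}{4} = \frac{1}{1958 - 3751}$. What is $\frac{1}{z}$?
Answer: $- \frac{i \sqrt{2433723689177}}{3530162} \approx - 0.44192 i$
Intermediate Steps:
$Y = - \frac{4}{1793}$ ($Y = \frac{4}{1958 - 3751} = \frac{4}{-1793} = 4 \left(- \frac{1}{1793}\right) = - \frac{4}{1793} \approx -0.0022309$)
$D{\left(b,N \right)} = 2 N \left(53 + b\right)$ ($D{\left(b,N \right)} = \left(53 + b\right) 2 N = 2 N \left(53 + b\right)$)
$z = \frac{2 i \sqrt{2433723689177}}{1378817}$ ($z = \sqrt{\frac{2 \cdot 16 \left(53 + 70\right)}{-769} - \frac{4}{1793}} = \sqrt{2 \cdot 16 \cdot 123 \left(- \frac{1}{769}\right) - \frac{4}{1793}} = \sqrt{3936 \left(- \frac{1}{769}\right) - \frac{4}{1793}} = \sqrt{- \frac{3936}{769} - \frac{4}{1793}} = \sqrt{- \frac{7060324}{1378817}} = \frac{2 i \sqrt{2433723689177}}{1378817} \approx 2.2629 i$)
$\frac{1}{z} = \frac{1}{\frac{2}{1378817} i \sqrt{2433723689177}} = - \frac{i \sqrt{2433723689177}}{3530162}$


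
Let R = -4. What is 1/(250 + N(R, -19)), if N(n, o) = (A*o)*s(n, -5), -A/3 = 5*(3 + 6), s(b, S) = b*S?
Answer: 1/51550 ≈ 1.9399e-5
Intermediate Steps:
s(b, S) = S*b
A = -135 (A = -15*(3 + 6) = -15*9 = -3*45 = -135)
N(n, o) = 675*n*o (N(n, o) = (-135*o)*(-5*n) = 675*n*o)
1/(250 + N(R, -19)) = 1/(250 + 675*(-4)*(-19)) = 1/(250 + 51300) = 1/51550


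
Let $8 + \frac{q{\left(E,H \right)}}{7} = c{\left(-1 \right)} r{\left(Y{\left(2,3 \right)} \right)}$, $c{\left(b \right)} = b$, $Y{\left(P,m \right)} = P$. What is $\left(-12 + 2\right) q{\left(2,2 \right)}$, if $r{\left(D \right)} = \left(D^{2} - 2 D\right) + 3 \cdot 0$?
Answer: $560$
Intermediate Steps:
$r{\left(D \right)} = D^{2} - 2 D$ ($r{\left(D \right)} = \left(D^{2} - 2 D\right) + 0 = D^{2} - 2 D$)
$q{\left(E,H \right)} = -56$ ($q{\left(E,H \right)} = -56 + 7 \left(- 2 \left(-2 + 2\right)\right) = -56 + 7 \left(- 2 \cdot 0\right) = -56 + 7 \left(\left(-1\right) 0\right) = -56 + 7 \cdot 0 = -56 + 0 = -56$)
$\left(-12 + 2\right) q{\left(2,2 \right)} = \left(-12 + 2\right) \left(-56\right) = \left(-10\right) \left(-56\right) = 560$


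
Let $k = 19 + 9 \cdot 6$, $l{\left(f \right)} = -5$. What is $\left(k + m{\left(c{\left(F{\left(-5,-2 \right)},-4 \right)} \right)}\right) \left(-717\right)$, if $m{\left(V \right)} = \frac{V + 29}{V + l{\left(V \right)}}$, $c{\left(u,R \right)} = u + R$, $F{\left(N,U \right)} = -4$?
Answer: $- \frac{665376}{13} \approx -51183.0$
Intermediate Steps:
$c{\left(u,R \right)} = R + u$
$k = 73$ ($k = 19 + 54 = 73$)
$m{\left(V \right)} = \frac{29 + V}{-5 + V}$ ($m{\left(V \right)} = \frac{V + 29}{V - 5} = \frac{29 + V}{-5 + V}$)
$\left(k + m{\left(c{\left(F{\left(-5,-2 \right)},-4 \right)} \right)}\right) \left(-717\right) = \left(73 + \frac{29 - 8}{-5 - 8}\right) \left(-717\right) = \left(73 + \frac{1}{-13} \cdot 21\right) \left(-717\right) = \left(73 - \frac{21}{13}\right) \left(-717\right) = \frac{928}{13} \left(-717\right) = - \frac{665376}{13}$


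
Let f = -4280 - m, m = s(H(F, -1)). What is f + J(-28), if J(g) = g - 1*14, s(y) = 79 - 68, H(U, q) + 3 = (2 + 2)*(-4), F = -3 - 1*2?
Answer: -4333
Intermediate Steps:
F = -5 (F = -3 - 2 = -5)
H(U, q) = -19 (H(U, q) = -3 + (2 + 2)*(-4) = -3 + 4*(-4) = -3 - 16 = -19)
s(y) = 11
m = 11
J(g) = -14 + g (J(g) = g - 14 = -14 + g)
f = -4291 (f = -4280 - 1*11 = -4280 - 11 = -4291)
f + J(-28) = -4291 + (-14 - 28) = -4291 - 42 = -4333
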